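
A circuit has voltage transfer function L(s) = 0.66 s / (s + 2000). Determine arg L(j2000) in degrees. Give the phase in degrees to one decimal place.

45.0°

∠(j2000) = 90.00°
∠(j2000 + 2000) = arctan(2000/2000) = 45.00°
∠L(j2000) = 90.00° − 45.00° = 45.00°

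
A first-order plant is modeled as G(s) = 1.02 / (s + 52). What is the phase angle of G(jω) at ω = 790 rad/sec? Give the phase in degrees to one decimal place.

∠(j790 + 52) = arctan(790/52) = 86.23°
∠G(j790) = −86.23° = -86.23°

-86.2°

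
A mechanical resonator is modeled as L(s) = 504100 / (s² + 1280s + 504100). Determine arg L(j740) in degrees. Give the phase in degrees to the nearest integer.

∠[(j740)² + 1280(j740) + 504100] = ∠[-43500 + j9.472e+05] = 92.63°
∠L(j740) = −92.63° = -92.63°

-93°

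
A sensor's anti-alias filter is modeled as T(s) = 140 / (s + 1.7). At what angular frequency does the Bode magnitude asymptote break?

1.7 rad/s

The single real pole at s = −1.7 gives a corner at ω = 1.7 rad/s.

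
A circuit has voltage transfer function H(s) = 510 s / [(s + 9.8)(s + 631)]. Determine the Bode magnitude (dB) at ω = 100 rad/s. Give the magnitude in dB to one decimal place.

|j100| = 100
|j100 + 9.8| = √(100² + 9.8²) = 100.5
|j100 + 631| = √(100² + 631²) = 638.9
|H(j100)| = 510 × 100 / (100.5 × 638.9) = 0.79447
20 log₁₀(0.79447) = -2.00 dB

-2.0 dB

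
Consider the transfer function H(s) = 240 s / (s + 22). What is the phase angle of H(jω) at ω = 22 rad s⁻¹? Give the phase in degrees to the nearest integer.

45 deg

∠(j22) = 90.00°
∠(j22 + 22) = arctan(22/22) = 45.00°
∠H(j22) = 90.00° − 45.00° = 45.00°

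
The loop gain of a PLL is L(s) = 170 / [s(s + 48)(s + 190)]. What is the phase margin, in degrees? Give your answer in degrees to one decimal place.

90.0°

Gain crossover: |L(jω)| = 1 at ω ≈ 0.0186 rad/s.
∠L(j0.0186) = −90° − arctan(0.0186/48) − arctan(0.0186/190) ≈ -90.03°
PM = 180° + (-90.03°) = 89.97°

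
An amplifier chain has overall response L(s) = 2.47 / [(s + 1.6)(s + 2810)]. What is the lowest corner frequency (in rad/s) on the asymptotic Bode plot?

Break frequencies occur at each pole and zero magnitude: 1.6 rad/s, 2810 rad/s.
The lowest is 1.6 rad/s.

1.6 rad/s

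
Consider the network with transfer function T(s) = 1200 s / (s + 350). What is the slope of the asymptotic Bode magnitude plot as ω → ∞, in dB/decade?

With 1 zero and 1 pole, the high-frequency asymptotic slope is 20 × (1 − 1) = 0 dB/decade.

0 dB/decade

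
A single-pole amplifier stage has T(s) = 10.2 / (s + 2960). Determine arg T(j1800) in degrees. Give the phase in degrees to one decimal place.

∠(j1800 + 2960) = arctan(1800/2960) = 31.30°
∠T(j1800) = −31.30° = -31.30°

-31.3°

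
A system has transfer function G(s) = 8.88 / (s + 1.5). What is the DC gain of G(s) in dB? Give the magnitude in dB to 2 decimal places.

G(0) = 8.88 / 1.5 = 5.92
20 log₁₀(5.92) = 15.446 dB

15.45 dB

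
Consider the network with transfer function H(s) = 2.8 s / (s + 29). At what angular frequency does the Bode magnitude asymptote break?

29 rad/s

The single real pole at s = −29 gives a corner at ω = 29 rad/s.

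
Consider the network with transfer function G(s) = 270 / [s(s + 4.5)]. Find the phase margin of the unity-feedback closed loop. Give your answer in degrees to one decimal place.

Gain crossover: |G(jω)| = 1 at ω ≈ 16.1 rad s⁻¹.
∠G(j16.1) = −90° − arctan(16.1/4.5) ≈ -164.41°
PM = 180° + (-164.41°) = 15.59°

15.6°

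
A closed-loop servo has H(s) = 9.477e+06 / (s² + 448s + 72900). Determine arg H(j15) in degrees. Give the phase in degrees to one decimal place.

-5.3°

∠[(j15)² + 448(j15) + 72900] = ∠[72675 + j6720] = 5.28°
∠H(j15) = −5.28° = -5.28°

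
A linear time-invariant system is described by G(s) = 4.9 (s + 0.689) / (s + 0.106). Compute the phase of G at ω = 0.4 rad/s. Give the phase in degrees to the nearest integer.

∠(j0.4 + 0.689) = arctan(0.4/0.689) = 30.14°
∠(j0.4 + 0.106) = arctan(0.4/0.106) = 75.16°
∠G(j0.4) = 30.14° − 75.16° = -45.02°

-45°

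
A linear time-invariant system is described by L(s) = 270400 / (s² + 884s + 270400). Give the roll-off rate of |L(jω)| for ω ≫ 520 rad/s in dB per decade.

-40 dB/decade

With 0 zeros and 2 poles, the high-frequency asymptotic slope is 20 × (0 − 2) = -40 dB/decade.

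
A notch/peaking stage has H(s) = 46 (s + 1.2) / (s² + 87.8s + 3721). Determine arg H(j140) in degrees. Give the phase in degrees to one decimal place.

-52.7°

∠(j140 + 1.2) = arctan(140/1.2) = 89.51°
∠[(j140)² + 87.8(j140) + 3721] = ∠[-15879 + j12292] = 142.26°
∠H(j140) = 89.51° − 142.26° = -52.75°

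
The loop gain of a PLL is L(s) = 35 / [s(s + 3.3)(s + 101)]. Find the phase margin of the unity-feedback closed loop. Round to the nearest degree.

88°

Gain crossover: |L(jω)| = 1 at ω ≈ 0.105 rad/s.
∠L(j0.105) = −90° − arctan(0.105/3.3) − arctan(0.105/101) ≈ -91.88°
PM = 180° + (-91.88°) = 88.12°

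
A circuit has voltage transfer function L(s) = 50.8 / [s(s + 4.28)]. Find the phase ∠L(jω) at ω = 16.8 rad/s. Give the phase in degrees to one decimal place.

∠(j16.8 + 4.28) = arctan(16.8/4.28) = 75.71°
∠(j16.8) = 90.00°
∠L(j16.8) = − (75.71° + 90.00°) = -165.71°

-165.7 deg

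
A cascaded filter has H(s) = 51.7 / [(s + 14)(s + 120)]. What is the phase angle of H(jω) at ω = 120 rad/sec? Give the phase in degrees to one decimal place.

-128.3°

∠(j120 + 14) = arctan(120/14) = 83.35°
∠(j120 + 120) = arctan(120/120) = 45.00°
∠H(j120) = − (83.35° + 45.00°) = -128.35°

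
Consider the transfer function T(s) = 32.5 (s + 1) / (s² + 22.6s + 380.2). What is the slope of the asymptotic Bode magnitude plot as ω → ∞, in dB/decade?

With 1 zero and 2 poles, the high-frequency asymptotic slope is 20 × (1 − 2) = -20 dB/decade.

-20 dB/decade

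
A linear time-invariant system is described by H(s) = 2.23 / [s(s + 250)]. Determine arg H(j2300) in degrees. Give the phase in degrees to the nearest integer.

∠(j2300 + 250) = arctan(2300/250) = 83.80°
∠(j2300) = 90.00°
∠H(j2300) = − (83.80° + 90.00°) = -173.80°

-174°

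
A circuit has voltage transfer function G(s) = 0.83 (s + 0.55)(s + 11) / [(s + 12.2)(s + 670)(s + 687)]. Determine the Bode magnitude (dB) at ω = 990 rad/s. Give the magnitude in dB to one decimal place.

-64.9 dB

|j990 + 0.55| = √(990² + 0.55²) = 990
|j990 + 11| = √(990² + 11²) = 990.1
|j990 + 12.2| = √(990² + 12.2²) = 990.1
|j990 + 670| = √(990² + 670²) = 1195
|j990 + 687| = √(990² + 687²) = 1205
|G(j990)| = 0.83 × 990 × 990.1 / (990.1 × 1195 × 1205) = 0.00057042
20 log₁₀(0.00057042) = -64.88 dB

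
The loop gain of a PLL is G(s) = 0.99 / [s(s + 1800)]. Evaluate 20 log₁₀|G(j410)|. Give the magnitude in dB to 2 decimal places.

-117.67 dB

|j410 + 1800| = √(410² + 1800²) = 1846
|j410| = 410
|G(j410)| = 0.99 / (1846 × 410) = 1.308e-06
20 log₁₀(1.308e-06) = -117.668 dB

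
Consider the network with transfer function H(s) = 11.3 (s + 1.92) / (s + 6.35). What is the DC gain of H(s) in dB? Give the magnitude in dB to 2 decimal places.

10.67 dB

H(0) = 11.3 × 1.92 / 6.35 = 3.4167
20 log₁₀(3.4167) = 10.672 dB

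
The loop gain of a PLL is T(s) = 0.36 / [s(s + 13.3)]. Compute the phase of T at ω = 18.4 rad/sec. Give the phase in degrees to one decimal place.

∠(j18.4 + 13.3) = arctan(18.4/13.3) = 54.14°
∠(j18.4) = 90.00°
∠T(j18.4) = − (54.14° + 90.00°) = -144.14°

-144.1°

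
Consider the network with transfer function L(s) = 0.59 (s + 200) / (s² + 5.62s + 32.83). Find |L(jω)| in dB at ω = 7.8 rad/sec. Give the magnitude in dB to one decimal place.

7.1 dB

|j7.8 + 200| = √(7.8² + 200²) = 200.2
|(j7.8)² + 5.62(j7.8) + 32.83| = |-28.01 + j43.836| = 52.02
|L(j7.8)| = 0.59 × 200.2 / 52.02 = 2.2701
20 log₁₀(2.2701) = 7.12 dB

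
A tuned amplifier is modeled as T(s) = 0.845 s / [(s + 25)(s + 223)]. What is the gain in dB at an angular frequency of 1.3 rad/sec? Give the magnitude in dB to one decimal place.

-74.1 dB

|j1.3| = 1.3
|j1.3 + 25| = √(1.3² + 25²) = 25.03
|j1.3 + 223| = √(1.3² + 223²) = 223
|T(j1.3)| = 0.845 × 1.3 / (25.03 × 223) = 0.00019677
20 log₁₀(0.00019677) = -74.12 dB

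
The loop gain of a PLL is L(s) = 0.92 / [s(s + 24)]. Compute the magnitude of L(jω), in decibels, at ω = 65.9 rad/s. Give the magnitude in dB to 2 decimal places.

-74.02 dB

|j65.9 + 24| = √(65.9² + 24²) = 70.13
|j65.9| = 65.9
|L(j65.9)| = 0.92 / (70.13 × 65.9) = 0.00019905
20 log₁₀(0.00019905) = -74.021 dB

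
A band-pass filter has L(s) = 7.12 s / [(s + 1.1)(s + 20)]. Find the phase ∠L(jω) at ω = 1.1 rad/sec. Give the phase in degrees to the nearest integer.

∠(j1.1) = 90.00°
∠(j1.1 + 1.1) = arctan(1.1/1.1) = 45.00°
∠(j1.1 + 20) = arctan(1.1/20) = 3.15°
∠L(j1.1) = 90.00° − (45.00° + 3.15°) = 41.85°

42 deg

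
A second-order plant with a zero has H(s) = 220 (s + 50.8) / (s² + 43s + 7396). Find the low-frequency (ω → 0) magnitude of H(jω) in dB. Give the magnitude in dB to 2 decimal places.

3.59 dB

H(0) = 220 × 50.8 / 7396 = 1.5111
20 log₁₀(1.5111) = 3.586 dB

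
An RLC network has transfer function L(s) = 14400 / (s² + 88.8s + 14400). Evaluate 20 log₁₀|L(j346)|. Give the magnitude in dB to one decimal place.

|(j346)² + 88.8(j346) + 14400| = |-1.0532e+05 + j30725| = 1.097e+05
|L(j346)| = 14400 / 1.097e+05 = 0.13126
20 log₁₀(0.13126) = -17.64 dB

-17.6 dB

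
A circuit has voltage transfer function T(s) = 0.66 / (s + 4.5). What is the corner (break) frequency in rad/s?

4.5 rad/s

The single real pole at s = −4.5 gives a corner at ω = 4.5 rad/s.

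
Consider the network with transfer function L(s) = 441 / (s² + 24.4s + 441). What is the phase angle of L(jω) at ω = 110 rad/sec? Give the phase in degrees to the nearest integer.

∠[(j110)² + 24.4(j110) + 441] = ∠[-11659 + j2684] = 167.04°
∠L(j110) = −167.04° = -167.04°

-167 deg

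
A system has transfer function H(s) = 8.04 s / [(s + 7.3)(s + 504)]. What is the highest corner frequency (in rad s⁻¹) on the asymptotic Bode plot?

Break frequencies occur at each pole and zero magnitude: 7.3 rad s⁻¹, 504 rad s⁻¹.
The highest is 504 rad s⁻¹.

504 rad s⁻¹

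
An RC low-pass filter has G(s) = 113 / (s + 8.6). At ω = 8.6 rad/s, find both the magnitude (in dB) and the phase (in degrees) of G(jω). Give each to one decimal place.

|j8.6 + 8.6| = √(8.6² + 8.6²) = 12.16
|G(j8.6)| = 113 / 12.16 = 9.2911
20 log₁₀(9.2911) = 19.36 dB
∠(j8.6 + 8.6) = arctan(8.6/8.6) = 45.00°
∠G(j8.6) = −45.00° = -45.00°

|G| = 19.4 dB, ∠G = -45.0°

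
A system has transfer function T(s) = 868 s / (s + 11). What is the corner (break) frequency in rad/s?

11 rad/s

The single real pole at s = −11 gives a corner at ω = 11 rad/s.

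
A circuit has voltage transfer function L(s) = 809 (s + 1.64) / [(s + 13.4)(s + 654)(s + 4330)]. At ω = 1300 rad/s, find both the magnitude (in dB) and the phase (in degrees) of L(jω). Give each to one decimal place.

|j1300 + 1.64| = √(1300² + 1.64²) = 1300
|j1300 + 13.4| = √(1300² + 13.4²) = 1300
|j1300 + 654| = √(1300² + 654²) = 1455
|j1300 + 4330| = √(1300² + 4330²) = 4521
|L(j1300)| = 809 × 1300 / (1300 × 1455 × 4521) = 0.00012296
20 log₁₀(0.00012296) = -78.20 dB
∠(j1300 + 1.64) = arctan(1300/1.64) = 89.93°
∠(j1300 + 13.4) = arctan(1300/13.4) = 89.41°
∠(j1300 + 654) = arctan(1300/654) = 63.29°
∠(j1300 + 4330) = arctan(1300/4330) = 16.71°
∠L(j1300) = 89.93° − (89.41° + 63.29° + 16.71°) = -79.49°

|L| = -78.2 dB, ∠L = -79.5°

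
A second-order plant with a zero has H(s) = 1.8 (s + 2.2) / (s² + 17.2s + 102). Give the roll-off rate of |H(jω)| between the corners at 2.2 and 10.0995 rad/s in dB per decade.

20 dB/decade

In this band the factors already past their corner are: zero at 2.2; net slope = 20 dB/decade.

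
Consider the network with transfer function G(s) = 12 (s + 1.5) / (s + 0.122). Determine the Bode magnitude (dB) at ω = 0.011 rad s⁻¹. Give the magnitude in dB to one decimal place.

43.3 dB

|j0.011 + 1.5| = √(0.011² + 1.5²) = 1.5
|j0.011 + 0.122| = √(0.011² + 0.122²) = 0.1225
|G(j0.011)| = 12 × 1.5 / 0.1225 = 146.95
20 log₁₀(146.95) = 43.34 dB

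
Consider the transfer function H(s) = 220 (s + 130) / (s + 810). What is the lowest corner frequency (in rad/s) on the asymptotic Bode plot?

130 rad/s

Break frequencies occur at each pole and zero magnitude: 130 rad/s, 810 rad/s.
The lowest is 130 rad/s.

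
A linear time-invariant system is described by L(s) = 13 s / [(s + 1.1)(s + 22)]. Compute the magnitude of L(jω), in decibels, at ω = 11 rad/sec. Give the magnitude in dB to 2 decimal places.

-5.58 dB

|j11| = 11
|j11 + 1.1| = √(11² + 1.1²) = 11.05
|j11 + 22| = √(11² + 22²) = 24.6
|L(j11)| = 13 × 11 / (11.05 × 24.6) = 0.5259
20 log₁₀(0.5259) = -5.582 dB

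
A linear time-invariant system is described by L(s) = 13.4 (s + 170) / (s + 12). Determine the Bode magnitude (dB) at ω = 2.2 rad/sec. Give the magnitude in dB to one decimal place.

45.4 dB

|j2.2 + 170| = √(2.2² + 170²) = 170
|j2.2 + 12| = √(2.2² + 12²) = 12.2
|L(j2.2)| = 13.4 × 170 / 12.2 = 186.74
20 log₁₀(186.74) = 45.42 dB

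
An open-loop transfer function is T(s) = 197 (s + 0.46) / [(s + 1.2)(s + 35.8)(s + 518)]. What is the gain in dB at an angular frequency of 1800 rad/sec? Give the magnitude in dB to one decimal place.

-84.7 dB

|j1800 + 0.46| = √(1800² + 0.46²) = 1800
|j1800 + 1.2| = √(1800² + 1.2²) = 1800
|j1800 + 35.8| = √(1800² + 35.8²) = 1800
|j1800 + 518| = √(1800² + 518²) = 1873
|T(j1800)| = 197 × 1800 / (1800 × 1800 × 1873) = 5.842e-05
20 log₁₀(5.842e-05) = -84.67 dB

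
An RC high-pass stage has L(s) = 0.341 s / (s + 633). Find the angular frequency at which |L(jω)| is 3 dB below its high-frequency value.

633 rad/s

For a single-pole high-pass, the −3 dB point is at the pole: ω = 633 rad/s.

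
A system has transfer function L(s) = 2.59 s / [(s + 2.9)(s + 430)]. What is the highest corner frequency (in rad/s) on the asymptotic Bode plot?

Break frequencies occur at each pole and zero magnitude: 2.9 rad/s, 430 rad/s.
The highest is 430 rad/s.

430 rad/s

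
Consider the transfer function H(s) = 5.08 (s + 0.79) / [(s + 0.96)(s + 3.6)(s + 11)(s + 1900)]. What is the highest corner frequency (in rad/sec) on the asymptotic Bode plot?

Break frequencies occur at each pole and zero magnitude: 0.79 rad/sec, 0.96 rad/sec, 3.6 rad/sec, 11 rad/sec, 1900 rad/sec.
The highest is 1900 rad/sec.

1900 rad/sec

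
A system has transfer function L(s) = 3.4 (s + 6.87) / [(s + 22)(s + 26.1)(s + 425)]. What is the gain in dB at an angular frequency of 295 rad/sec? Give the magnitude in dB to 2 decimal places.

|j295 + 6.87| = √(295² + 6.87²) = 295.1
|j295 + 22| = √(295² + 22²) = 295.8
|j295 + 26.1| = √(295² + 26.1²) = 296.2
|j295 + 425| = √(295² + 425²) = 517.3
|L(j295)| = 3.4 × 295.1 / (295.8 × 296.2 × 517.3) = 2.2136e-05
20 log₁₀(2.2136e-05) = -93.098 dB

-93.10 dB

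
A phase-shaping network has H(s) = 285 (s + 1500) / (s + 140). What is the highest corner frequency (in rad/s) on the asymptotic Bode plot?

1500 rad/s

Break frequencies occur at each pole and zero magnitude: 140 rad/s, 1500 rad/s.
The highest is 1500 rad/s.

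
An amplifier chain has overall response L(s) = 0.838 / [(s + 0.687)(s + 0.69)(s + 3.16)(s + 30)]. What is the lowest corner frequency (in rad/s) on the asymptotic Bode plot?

0.687 rad/s

Break frequencies occur at each pole and zero magnitude: 0.687 rad/s, 0.69 rad/s, 3.16 rad/s, 30 rad/s.
The lowest is 0.687 rad/s.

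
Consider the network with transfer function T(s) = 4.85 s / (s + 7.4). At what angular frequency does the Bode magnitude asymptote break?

7.4 rad/s

The single real pole at s = −7.4 gives a corner at ω = 7.4 rad/s.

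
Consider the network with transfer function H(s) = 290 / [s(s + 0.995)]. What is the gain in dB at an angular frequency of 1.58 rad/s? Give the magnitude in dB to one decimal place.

39.9 dB

|j1.58 + 0.995| = √(1.58² + 0.995²) = 1.867
|j1.58| = 1.58
|H(j1.58)| = 290 / (1.867 × 1.58) = 98.299
20 log₁₀(98.299) = 39.85 dB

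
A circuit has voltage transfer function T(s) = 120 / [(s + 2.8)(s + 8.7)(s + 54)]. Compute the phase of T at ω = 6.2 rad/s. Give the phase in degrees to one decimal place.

∠(j6.2 + 2.8) = arctan(6.2/2.8) = 65.70°
∠(j6.2 + 8.7) = arctan(6.2/8.7) = 35.48°
∠(j6.2 + 54) = arctan(6.2/54) = 6.55°
∠T(j6.2) = − (65.70° + 35.48° + 6.55°) = -107.72°

-107.7°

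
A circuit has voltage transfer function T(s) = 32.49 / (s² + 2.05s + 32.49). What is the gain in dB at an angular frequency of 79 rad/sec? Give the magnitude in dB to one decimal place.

-45.6 dB

|(j79)² + 2.05(j79) + 32.49| = |-6208.5 + j161.95| = 6211
|T(j79)| = 32.49 / 6211 = 0.0052314
20 log₁₀(0.0052314) = -45.63 dB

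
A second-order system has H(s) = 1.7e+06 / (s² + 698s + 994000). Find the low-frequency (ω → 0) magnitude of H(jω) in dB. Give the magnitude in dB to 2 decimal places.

H(0) = 1.7e+06 / 994000 = 1.7103
20 log₁₀(1.7103) = 4.661 dB

4.66 dB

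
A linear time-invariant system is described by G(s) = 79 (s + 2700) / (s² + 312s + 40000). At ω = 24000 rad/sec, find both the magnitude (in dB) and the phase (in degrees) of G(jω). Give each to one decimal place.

|G| = -49.6 dB, ∠G = -95.7°

|j24000 + 2700| = √(24000² + 2700²) = 2.415e+04
|(j24000)² + 312(j24000) + 40000| = |-5.7596e+08 + j7.488e+06| = 5.76e+08
|G(j24000)| = 79 × 2.415e+04 / 5.76e+08 = 0.0033124
20 log₁₀(0.0033124) = -49.60 dB
∠(j24000 + 2700) = arctan(24000/2700) = 83.58°
∠[(j24000)² + 312(j24000) + 40000] = ∠[-5.7596e+08 + j7.488e+06] = 179.26°
∠G(j24000) = 83.58° − 179.26° = -95.67°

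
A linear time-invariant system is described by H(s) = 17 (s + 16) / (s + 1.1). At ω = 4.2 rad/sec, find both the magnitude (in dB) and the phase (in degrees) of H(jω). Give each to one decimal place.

|H| = 36.2 dB, ∠H = -60.6 deg

|j4.2 + 16| = √(4.2² + 16²) = 16.54
|j4.2 + 1.1| = √(4.2² + 1.1²) = 4.342
|H(j4.2)| = 17 × 16.54 / 4.342 = 64.771
20 log₁₀(64.771) = 36.23 dB
∠(j4.2 + 16) = arctan(4.2/16) = 14.71°
∠(j4.2 + 1.1) = arctan(4.2/1.1) = 75.32°
∠H(j4.2) = 14.71° − 75.32° = -60.62°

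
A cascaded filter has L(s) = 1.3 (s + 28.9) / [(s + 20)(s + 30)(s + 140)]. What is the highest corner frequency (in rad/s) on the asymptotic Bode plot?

140 rad/s

Break frequencies occur at each pole and zero magnitude: 20 rad/s, 28.9 rad/s, 30 rad/s, 140 rad/s.
The highest is 140 rad/s.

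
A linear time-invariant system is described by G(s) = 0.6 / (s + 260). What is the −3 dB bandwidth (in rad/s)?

For a single-pole low-pass, the −3 dB point is at the pole: ω = 260 rad/s.

260 rad/s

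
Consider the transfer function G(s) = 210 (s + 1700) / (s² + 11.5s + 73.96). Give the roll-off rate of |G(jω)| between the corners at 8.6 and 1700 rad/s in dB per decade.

In this band the factors already past their corner are: complex pole pair at ωₙ ≈ 8.6; net slope = -40 dB/decade.

-40 dB/decade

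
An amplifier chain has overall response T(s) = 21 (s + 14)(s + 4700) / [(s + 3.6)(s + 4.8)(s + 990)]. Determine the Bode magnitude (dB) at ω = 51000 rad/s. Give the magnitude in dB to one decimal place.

|j51000 + 14| = √(51000² + 14²) = 5.1e+04
|j51000 + 4700| = √(51000² + 4700²) = 5.122e+04
|j51000 + 3.6| = √(51000² + 3.6²) = 5.1e+04
|j51000 + 4.8| = √(51000² + 4.8²) = 5.1e+04
|j51000 + 990| = √(51000² + 990²) = 5.101e+04
|T(j51000)| = 21 × 5.1e+04 × 5.122e+04 / (5.1e+04 × 5.1e+04 × 5.101e+04) = 0.00041343
20 log₁₀(0.00041343) = -67.67 dB

-67.7 dB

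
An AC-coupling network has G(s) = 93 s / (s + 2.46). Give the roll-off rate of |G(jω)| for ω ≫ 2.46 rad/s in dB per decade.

With 1 zero and 1 pole, the high-frequency asymptotic slope is 20 × (1 − 1) = 0 dB/decade.

0 dB/decade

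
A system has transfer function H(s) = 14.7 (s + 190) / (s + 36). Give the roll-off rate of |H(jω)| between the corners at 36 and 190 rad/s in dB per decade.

-20 dB/decade

In this band the factors already past their corner are: pole at 36; net slope = -20 dB/decade.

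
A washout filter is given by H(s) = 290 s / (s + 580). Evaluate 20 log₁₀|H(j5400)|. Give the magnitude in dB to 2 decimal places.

|j5400| = 5400
|j5400 + 580| = √(5400² + 580²) = 5431
|H(j5400)| = 290 × 5400 / 5431 = 288.34
20 log₁₀(288.34) = 49.198 dB

49.20 dB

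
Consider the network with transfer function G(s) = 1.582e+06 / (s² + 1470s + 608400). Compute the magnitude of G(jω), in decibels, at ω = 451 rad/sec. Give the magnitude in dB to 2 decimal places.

|(j451)² + 1470(j451) + 608400| = |4.05e+05 + j6.6297e+05| = 7.769e+05
|G(j451)| = 1.582e+06 / 7.769e+05 = 2.0363
20 log₁₀(2.0363) = 6.177 dB

6.18 dB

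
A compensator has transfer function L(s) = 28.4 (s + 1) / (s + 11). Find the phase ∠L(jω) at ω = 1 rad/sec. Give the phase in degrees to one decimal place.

39.8°

∠(j1 + 1) = arctan(1/1) = 45.00°
∠(j1 + 11) = arctan(1/11) = 5.19°
∠L(j1) = 45.00° − 5.19° = 39.81°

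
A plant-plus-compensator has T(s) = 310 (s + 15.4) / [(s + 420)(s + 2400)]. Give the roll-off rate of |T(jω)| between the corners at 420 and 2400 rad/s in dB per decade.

0 dB/decade

In this band the factors already past their corner are: zero at 15.4, pole at 420; net slope = 0 dB/decade.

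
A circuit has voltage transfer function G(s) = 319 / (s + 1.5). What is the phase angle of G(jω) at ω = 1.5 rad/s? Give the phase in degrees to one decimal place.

-45.0 deg

∠(j1.5 + 1.5) = arctan(1.5/1.5) = 45.00°
∠G(j1.5) = −45.00° = -45.00°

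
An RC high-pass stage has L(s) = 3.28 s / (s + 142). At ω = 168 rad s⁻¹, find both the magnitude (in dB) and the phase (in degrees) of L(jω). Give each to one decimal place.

|j168| = 168
|j168 + 142| = √(168² + 142²) = 220
|L(j168)| = 3.28 × 168 / 220 = 2.505
20 log₁₀(2.505) = 7.98 dB
∠(j168) = 90.00°
∠(j168 + 142) = arctan(168/142) = 49.79°
∠L(j168) = 90.00° − 49.79° = 40.21°

|L| = 8.0 dB, ∠L = 40.2°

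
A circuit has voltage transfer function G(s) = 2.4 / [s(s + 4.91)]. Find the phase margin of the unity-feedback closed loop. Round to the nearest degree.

84°

Gain crossover: |G(jω)| = 1 at ω ≈ 0.486 rad/s.
∠G(j0.486) = −90° − arctan(0.486/4.91) ≈ -95.66°
PM = 180° + (-95.66°) = 84.34°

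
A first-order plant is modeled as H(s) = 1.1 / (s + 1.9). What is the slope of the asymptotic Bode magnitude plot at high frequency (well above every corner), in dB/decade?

With 0 zeros and 1 pole, the high-frequency asymptotic slope is 20 × (0 − 1) = -20 dB/decade.

-20 dB/decade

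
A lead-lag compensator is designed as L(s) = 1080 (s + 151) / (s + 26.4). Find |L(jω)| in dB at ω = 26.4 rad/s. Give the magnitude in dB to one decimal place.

72.9 dB

|j26.4 + 151| = √(26.4² + 151²) = 153.3
|j26.4 + 26.4| = √(26.4² + 26.4²) = 37.34
|L(j26.4)| = 1080 × 153.3 / 37.34 = 4434.2
20 log₁₀(4434.2) = 72.94 dB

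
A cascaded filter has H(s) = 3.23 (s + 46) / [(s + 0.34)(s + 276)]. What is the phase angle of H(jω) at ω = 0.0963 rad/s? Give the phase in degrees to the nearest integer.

-16°

∠(j0.0963 + 46) = arctan(0.0963/46) = 0.12°
∠(j0.0963 + 0.34) = arctan(0.0963/0.34) = 15.81°
∠(j0.0963 + 276) = arctan(0.0963/276) = 0.02°
∠H(j0.0963) = 0.12° − (15.81° + 0.02°) = -15.71°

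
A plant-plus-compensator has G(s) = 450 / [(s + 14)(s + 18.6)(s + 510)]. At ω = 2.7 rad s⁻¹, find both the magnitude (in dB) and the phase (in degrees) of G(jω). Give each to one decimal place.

|j2.7 + 14| = √(2.7² + 14²) = 14.26
|j2.7 + 18.6| = √(2.7² + 18.6²) = 18.79
|j2.7 + 510| = √(2.7² + 510²) = 510
|G(j2.7)| = 450 / (14.26 × 18.79 × 510) = 0.0032926
20 log₁₀(0.0032926) = -49.65 dB
∠(j2.7 + 14) = arctan(2.7/14) = 10.92°
∠(j2.7 + 18.6) = arctan(2.7/18.6) = 8.26°
∠(j2.7 + 510) = arctan(2.7/510) = 0.30°
∠G(j2.7) = − (10.92° + 8.26° + 0.30°) = -19.48°

|G| = -49.6 dB, ∠G = -19.5°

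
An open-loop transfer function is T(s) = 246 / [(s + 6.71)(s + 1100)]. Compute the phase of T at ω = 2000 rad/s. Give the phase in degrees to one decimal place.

-151.0°

∠(j2000 + 6.71) = arctan(2000/6.71) = 89.81°
∠(j2000 + 1100) = arctan(2000/1100) = 61.19°
∠T(j2000) = − (89.81° + 61.19°) = -151.00°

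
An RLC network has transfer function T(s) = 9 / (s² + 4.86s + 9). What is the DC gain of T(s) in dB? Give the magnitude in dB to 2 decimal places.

0.00 dB

T(0) = 9 / 9 = 1
20 log₁₀(1) = 0.000 dB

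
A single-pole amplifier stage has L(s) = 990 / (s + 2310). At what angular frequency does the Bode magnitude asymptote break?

2310 rad s⁻¹

The single real pole at s = −2310 gives a corner at ω = 2310 rad s⁻¹.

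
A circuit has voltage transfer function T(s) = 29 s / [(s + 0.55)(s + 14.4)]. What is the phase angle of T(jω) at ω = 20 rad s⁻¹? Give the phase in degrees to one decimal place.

∠(j20) = 90.00°
∠(j20 + 0.55) = arctan(20/0.55) = 88.42°
∠(j20 + 14.4) = arctan(20/14.4) = 54.25°
∠T(j20) = 90.00° − (88.42° + 54.25°) = -52.67°

-52.7 deg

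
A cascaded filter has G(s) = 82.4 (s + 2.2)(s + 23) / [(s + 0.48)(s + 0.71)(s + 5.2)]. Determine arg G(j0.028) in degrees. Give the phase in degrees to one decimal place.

-5.1°

∠(j0.028 + 2.2) = arctan(0.028/2.2) = 0.73°
∠(j0.028 + 23) = arctan(0.028/23) = 0.07°
∠(j0.028 + 0.48) = arctan(0.028/0.48) = 3.34°
∠(j0.028 + 0.71) = arctan(0.028/0.71) = 2.26°
∠(j0.028 + 5.2) = arctan(0.028/5.2) = 0.31°
∠G(j0.028) = 0.73° + 0.07° − (3.34° + 2.26° + 0.31°) = -5.11°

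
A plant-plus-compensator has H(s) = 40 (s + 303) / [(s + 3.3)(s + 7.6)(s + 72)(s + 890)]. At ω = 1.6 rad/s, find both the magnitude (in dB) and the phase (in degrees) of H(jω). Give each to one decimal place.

|H| = -43.6 dB, ∠H = -38.8°

|j1.6 + 303| = √(1.6² + 303²) = 303
|j1.6 + 3.3| = √(1.6² + 3.3²) = 3.667
|j1.6 + 7.6| = √(1.6² + 7.6²) = 7.767
|j1.6 + 72| = √(1.6² + 72²) = 72.02
|j1.6 + 890| = √(1.6² + 890²) = 890
|H(j1.6)| = 40 × 303 / (3.667 × 7.767 × 72.02 × 890) = 0.0066388
20 log₁₀(0.0066388) = -43.56 dB
∠(j1.6 + 303) = arctan(1.6/303) = 0.30°
∠(j1.6 + 3.3) = arctan(1.6/3.3) = 25.87°
∠(j1.6 + 7.6) = arctan(1.6/7.6) = 11.89°
∠(j1.6 + 72) = arctan(1.6/72) = 1.27°
∠(j1.6 + 890) = arctan(1.6/890) = 0.10°
∠H(j1.6) = 0.30° − (25.87° + 11.89° + 1.27° + 0.10°) = -38.83°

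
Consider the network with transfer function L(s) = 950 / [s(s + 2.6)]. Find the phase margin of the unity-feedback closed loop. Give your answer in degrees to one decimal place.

4.8°

Gain crossover: |L(jω)| = 1 at ω ≈ 30.8 rad/s.
∠L(j30.8) = −90° − arctan(30.8/2.6) ≈ -175.17°
PM = 180° + (-175.17°) = 4.83°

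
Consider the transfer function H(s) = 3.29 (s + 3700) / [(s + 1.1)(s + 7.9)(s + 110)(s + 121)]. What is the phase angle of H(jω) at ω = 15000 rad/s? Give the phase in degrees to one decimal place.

∠(j15000 + 3700) = arctan(15000/3700) = 76.14°
∠(j15000 + 1.1) = arctan(15000/1.1) = 90.00°
∠(j15000 + 7.9) = arctan(15000/7.9) = 89.97°
∠(j15000 + 110) = arctan(15000/110) = 89.58°
∠(j15000 + 121) = arctan(15000/121) = 89.54°
∠H(j15000) = 76.14° − (90.00° + 89.97° + 89.58° + 89.54°) = -282.94°

-282.9°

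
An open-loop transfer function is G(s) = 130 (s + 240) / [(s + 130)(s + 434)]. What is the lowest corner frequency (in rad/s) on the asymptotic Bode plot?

130 rad/s

Break frequencies occur at each pole and zero magnitude: 130 rad/s, 240 rad/s, 434 rad/s.
The lowest is 130 rad/s.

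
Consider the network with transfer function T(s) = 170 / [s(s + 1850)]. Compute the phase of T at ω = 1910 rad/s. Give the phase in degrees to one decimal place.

-135.9 deg

∠(j1910 + 1850) = arctan(1910/1850) = 45.91°
∠(j1910) = 90.00°
∠T(j1910) = − (45.91° + 90.00°) = -135.91°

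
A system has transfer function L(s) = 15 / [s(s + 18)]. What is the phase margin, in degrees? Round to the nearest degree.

Gain crossover: |L(jω)| = 1 at ω ≈ 0.832 rad s⁻¹.
∠L(j0.832) = −90° − arctan(0.832/18) ≈ -92.65°
PM = 180° + (-92.65°) = 87.35°

87 deg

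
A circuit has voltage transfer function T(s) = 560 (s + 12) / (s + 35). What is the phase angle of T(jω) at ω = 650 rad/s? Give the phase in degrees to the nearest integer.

∠(j650 + 12) = arctan(650/12) = 88.94°
∠(j650 + 35) = arctan(650/35) = 86.92°
∠T(j650) = 88.94° − 86.92° = 2.02°

2°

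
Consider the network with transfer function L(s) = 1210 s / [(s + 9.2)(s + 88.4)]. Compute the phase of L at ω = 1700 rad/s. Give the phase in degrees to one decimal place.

∠(j1700) = 90.00°
∠(j1700 + 9.2) = arctan(1700/9.2) = 89.69°
∠(j1700 + 88.4) = arctan(1700/88.4) = 87.02°
∠L(j1700) = 90.00° − (89.69° + 87.02°) = -86.71°

-86.7°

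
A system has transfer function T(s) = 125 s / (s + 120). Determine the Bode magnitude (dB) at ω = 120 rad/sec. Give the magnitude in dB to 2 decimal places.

|j120| = 120
|j120 + 120| = √(120² + 120²) = 169.7
|T(j120)| = 125 × 120 / 169.7 = 88.388
20 log₁₀(88.388) = 38.928 dB

38.93 dB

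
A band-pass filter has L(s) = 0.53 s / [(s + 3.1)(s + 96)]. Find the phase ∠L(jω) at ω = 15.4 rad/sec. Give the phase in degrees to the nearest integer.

2°

∠(j15.4) = 90.00°
∠(j15.4 + 3.1) = arctan(15.4/3.1) = 78.62°
∠(j15.4 + 96) = arctan(15.4/96) = 9.11°
∠L(j15.4) = 90.00° − (78.62° + 9.11°) = 2.27°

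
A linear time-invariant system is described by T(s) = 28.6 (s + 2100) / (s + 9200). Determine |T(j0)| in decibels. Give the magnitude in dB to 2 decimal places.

T(0) = 28.6 × 2100 / 9200 = 6.5283
20 log₁₀(6.5283) = 16.296 dB

16.30 dB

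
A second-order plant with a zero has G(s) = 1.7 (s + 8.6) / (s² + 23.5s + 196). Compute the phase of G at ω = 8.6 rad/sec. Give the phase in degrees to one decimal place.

-13.9°

∠(j8.6 + 8.6) = arctan(8.6/8.6) = 45.00°
∠[(j8.6)² + 23.5(j8.6) + 196] = ∠[122.04 + j202.1] = 58.87°
∠G(j8.6) = 45.00° − 58.87° = -13.87°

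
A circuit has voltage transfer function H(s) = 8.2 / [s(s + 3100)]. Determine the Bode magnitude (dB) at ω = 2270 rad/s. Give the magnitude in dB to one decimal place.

|j2270 + 3100| = √(2270² + 3100²) = 3842
|j2270| = 2270
|H(j2270)| = 8.2 / (3842 × 2270) = 9.4016e-07
20 log₁₀(9.4016e-07) = -120.54 dB

-120.5 dB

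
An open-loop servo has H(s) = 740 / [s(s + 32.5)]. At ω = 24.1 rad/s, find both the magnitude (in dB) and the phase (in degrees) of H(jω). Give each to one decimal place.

|H| = -2.4 dB, ∠H = -126.6 deg

|j24.1 + 32.5| = √(24.1² + 32.5²) = 40.46
|j24.1| = 24.1
|H(j24.1)| = 740 / (40.46 × 24.1) = 0.7589
20 log₁₀(0.7589) = -2.40 dB
∠(j24.1 + 32.5) = arctan(24.1/32.5) = 36.56°
∠(j24.1) = 90.00°
∠H(j24.1) = − (36.56° + 90.00°) = -126.56°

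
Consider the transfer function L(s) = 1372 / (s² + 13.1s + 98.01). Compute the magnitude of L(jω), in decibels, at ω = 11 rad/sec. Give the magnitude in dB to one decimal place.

|(j11)² + 13.1(j11) + 98.01| = |-22.99 + j144.1| = 145.9
|L(j11)| = 1372 / 145.9 = 9.4023
20 log₁₀(9.4023) = 19.46 dB

19.5 dB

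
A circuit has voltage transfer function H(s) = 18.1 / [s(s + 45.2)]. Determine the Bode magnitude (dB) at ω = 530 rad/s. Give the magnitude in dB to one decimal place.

-83.8 dB

|j530 + 45.2| = √(530² + 45.2²) = 531.9
|j530| = 530
|H(j530)| = 18.1 / (531.9 × 530) = 6.4203e-05
20 log₁₀(6.4203e-05) = -83.85 dB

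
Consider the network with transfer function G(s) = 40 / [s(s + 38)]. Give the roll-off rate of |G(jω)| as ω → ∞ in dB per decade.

-40 dB/decade

With 0 zeros and 2 poles, the high-frequency asymptotic slope is 20 × (0 − 2) = -40 dB/decade.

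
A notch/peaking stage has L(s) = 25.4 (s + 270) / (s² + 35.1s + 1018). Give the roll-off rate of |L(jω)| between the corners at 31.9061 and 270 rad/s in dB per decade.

In this band the factors already past their corner are: complex pole pair at ωₙ ≈ 31.9; net slope = -40 dB/decade.

-40 dB/decade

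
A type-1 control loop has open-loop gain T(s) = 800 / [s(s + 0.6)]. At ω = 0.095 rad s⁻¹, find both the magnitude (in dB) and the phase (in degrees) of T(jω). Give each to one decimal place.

|T| = 82.8 dB, ∠T = -99.0 deg

|j0.095 + 0.6| = √(0.095² + 0.6²) = 0.6075
|j0.095| = 0.095
|T(j0.095)| = 800 / (0.6075 × 0.095) = 13862
20 log₁₀(13862) = 82.84 dB
∠(j0.095 + 0.6) = arctan(0.095/0.6) = 9.00°
∠(j0.095) = 90.00°
∠T(j0.095) = − (9.00° + 90.00°) = -99.00°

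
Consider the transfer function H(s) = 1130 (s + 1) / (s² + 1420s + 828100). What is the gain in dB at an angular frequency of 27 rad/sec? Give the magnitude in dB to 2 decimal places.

-28.67 dB

|j27 + 1| = √(27² + 1²) = 27.02
|(j27)² + 1420(j27) + 828100| = |8.2737e+05 + j38340| = 8.283e+05
|H(j27)| = 1130 × 27.02 / 8.283e+05 = 0.036862
20 log₁₀(0.036862) = -28.669 dB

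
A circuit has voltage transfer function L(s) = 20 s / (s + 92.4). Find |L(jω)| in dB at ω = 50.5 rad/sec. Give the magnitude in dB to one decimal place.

|j50.5| = 50.5
|j50.5 + 92.4| = √(50.5² + 92.4²) = 105.3
|L(j50.5)| = 20 × 50.5 / 105.3 = 9.5917
20 log₁₀(9.5917) = 19.64 dB

19.6 dB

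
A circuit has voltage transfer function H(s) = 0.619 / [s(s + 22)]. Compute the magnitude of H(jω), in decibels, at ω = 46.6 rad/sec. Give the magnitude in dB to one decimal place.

|j46.6 + 22| = √(46.6² + 22²) = 51.53
|j46.6| = 46.6
|H(j46.6)| = 0.619 / (51.53 × 46.6) = 0.00025777
20 log₁₀(0.00025777) = -71.78 dB

-71.8 dB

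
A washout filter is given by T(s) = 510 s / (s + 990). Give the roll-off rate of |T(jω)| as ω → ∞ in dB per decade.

0 dB/decade

With 1 zero and 1 pole, the high-frequency asymptotic slope is 20 × (1 − 1) = 0 dB/decade.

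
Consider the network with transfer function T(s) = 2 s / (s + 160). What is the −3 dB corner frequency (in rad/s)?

160 rad/s

For a single-pole high-pass, the −3 dB point is at the pole: ω = 160 rad/s.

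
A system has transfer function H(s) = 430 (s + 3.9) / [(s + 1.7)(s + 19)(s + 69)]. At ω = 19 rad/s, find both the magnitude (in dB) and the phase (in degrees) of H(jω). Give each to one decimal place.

|H| = -12.9 dB, ∠H = -66.9°

|j19 + 3.9| = √(19² + 3.9²) = 19.4
|j19 + 1.7| = √(19² + 1.7²) = 19.08
|j19 + 19| = √(19² + 19²) = 26.87
|j19 + 69| = √(19² + 69²) = 71.57
|H(j19)| = 430 × 19.4 / (19.08 × 26.87 × 71.57) = 0.22736
20 log₁₀(0.22736) = -12.87 dB
∠(j19 + 3.9) = arctan(19/3.9) = 78.40°
∠(j19 + 1.7) = arctan(19/1.7) = 84.89°
∠(j19 + 19) = arctan(19/19) = 45.00°
∠(j19 + 69) = arctan(19/69) = 15.40°
∠H(j19) = 78.40° − (84.89° + 45.00° + 15.40°) = -66.88°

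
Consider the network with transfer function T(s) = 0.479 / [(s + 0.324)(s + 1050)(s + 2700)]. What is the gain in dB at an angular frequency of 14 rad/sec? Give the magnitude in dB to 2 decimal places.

|j14 + 0.324| = √(14² + 0.324²) = 14
|j14 + 1050| = √(14² + 1050²) = 1050
|j14 + 2700| = √(14² + 2700²) = 2700
|T(j14)| = 0.479 / (14 × 1050 × 2700) = 1.2064e-08
20 log₁₀(1.2064e-08) = -158.370 dB

-158.37 dB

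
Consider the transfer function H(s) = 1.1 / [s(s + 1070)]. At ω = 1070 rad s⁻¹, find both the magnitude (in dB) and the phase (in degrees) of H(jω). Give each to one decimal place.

|H| = -123.4 dB, ∠H = -135.0 deg

|j1070 + 1070| = √(1070² + 1070²) = 1513
|j1070| = 1070
|H(j1070)| = 1.1 / (1513 × 1070) = 6.7938e-07
20 log₁₀(6.7938e-07) = -123.36 dB
∠(j1070 + 1070) = arctan(1070/1070) = 45.00°
∠(j1070) = 90.00°
∠H(j1070) = − (45.00° + 90.00°) = -135.00°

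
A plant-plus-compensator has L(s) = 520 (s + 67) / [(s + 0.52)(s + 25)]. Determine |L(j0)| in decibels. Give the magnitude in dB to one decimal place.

68.6 dB

L(0) = 520 × 67 / (0.52 × 25) = 2680
20 log₁₀(2680) = 68.56 dB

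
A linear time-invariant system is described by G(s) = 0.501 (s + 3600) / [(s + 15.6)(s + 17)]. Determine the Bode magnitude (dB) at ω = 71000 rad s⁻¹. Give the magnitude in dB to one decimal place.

|j71000 + 3600| = √(71000² + 3600²) = 7.109e+04
|j71000 + 15.6| = √(71000² + 15.6²) = 7.1e+04
|j71000 + 17| = √(71000² + 17²) = 7.1e+04
|G(j71000)| = 0.501 × 7.109e+04 / (7.1e+04 × 7.1e+04) = 7.0654e-06
20 log₁₀(7.0654e-06) = -103.02 dB

-103.0 dB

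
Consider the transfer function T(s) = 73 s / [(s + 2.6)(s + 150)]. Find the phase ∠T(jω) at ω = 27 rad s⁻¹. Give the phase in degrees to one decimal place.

-4.7°

∠(j27) = 90.00°
∠(j27 + 2.6) = arctan(27/2.6) = 84.50°
∠(j27 + 150) = arctan(27/150) = 10.20°
∠T(j27) = 90.00° − (84.50° + 10.20°) = -4.70°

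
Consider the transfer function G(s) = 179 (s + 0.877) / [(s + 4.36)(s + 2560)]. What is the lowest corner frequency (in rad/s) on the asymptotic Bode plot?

Break frequencies occur at each pole and zero magnitude: 0.877 rad/s, 4.36 rad/s, 2560 rad/s.
The lowest is 0.877 rad/s.

0.877 rad/s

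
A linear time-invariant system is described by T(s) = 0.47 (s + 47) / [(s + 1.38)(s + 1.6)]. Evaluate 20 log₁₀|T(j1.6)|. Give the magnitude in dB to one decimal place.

13.3 dB

|j1.6 + 47| = √(1.6² + 47²) = 47.03
|j1.6 + 1.38| = √(1.6² + 1.38²) = 2.113
|j1.6 + 1.6| = √(1.6² + 1.6²) = 2.263
|T(j1.6)| = 0.47 × 47.03 / (2.113 × 2.263) = 4.6231
20 log₁₀(4.6231) = 13.30 dB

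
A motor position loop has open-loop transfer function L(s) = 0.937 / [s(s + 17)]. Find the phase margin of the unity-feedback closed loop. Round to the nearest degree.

90°

Gain crossover: |L(jω)| = 1 at ω ≈ 0.0551 rad s⁻¹.
∠L(j0.0551) = −90° − arctan(0.0551/17) ≈ -90.19°
PM = 180° + (-90.19°) = 89.81°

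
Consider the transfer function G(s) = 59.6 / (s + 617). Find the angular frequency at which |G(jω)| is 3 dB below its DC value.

For a single-pole low-pass, the −3 dB point is at the pole: ω = 617 rad/s.

617 rad/s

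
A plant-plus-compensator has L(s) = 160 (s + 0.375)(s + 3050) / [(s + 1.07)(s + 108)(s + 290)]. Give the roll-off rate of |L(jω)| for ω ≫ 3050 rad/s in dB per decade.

-20 dB/decade

With 2 zeros and 3 poles, the high-frequency asymptotic slope is 20 × (2 − 3) = -20 dB/decade.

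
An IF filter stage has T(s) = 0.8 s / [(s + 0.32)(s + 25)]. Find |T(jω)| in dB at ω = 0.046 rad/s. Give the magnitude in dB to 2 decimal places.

-46.83 dB

|j0.046| = 0.046
|j0.046 + 0.32| = √(0.046² + 0.32²) = 0.3233
|j0.046 + 25| = √(0.046² + 25²) = 25
|T(j0.046)| = 0.8 × 0.046 / (0.3233 × 25) = 0.0045532
20 log₁₀(0.0045532) = -46.834 dB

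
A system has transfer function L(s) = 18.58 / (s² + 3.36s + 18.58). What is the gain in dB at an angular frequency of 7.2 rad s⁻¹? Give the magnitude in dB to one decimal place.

|(j7.2)² + 3.36(j7.2) + 18.58| = |-33.26 + j24.192| = 41.13
|L(j7.2)| = 18.58 / 41.13 = 0.45176
20 log₁₀(0.45176) = -6.90 dB

-6.9 dB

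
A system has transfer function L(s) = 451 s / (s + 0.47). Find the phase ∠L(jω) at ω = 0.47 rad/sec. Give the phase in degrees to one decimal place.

45.0°

∠(j0.47) = 90.00°
∠(j0.47 + 0.47) = arctan(0.47/0.47) = 45.00°
∠L(j0.47) = 90.00° − 45.00° = 45.00°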